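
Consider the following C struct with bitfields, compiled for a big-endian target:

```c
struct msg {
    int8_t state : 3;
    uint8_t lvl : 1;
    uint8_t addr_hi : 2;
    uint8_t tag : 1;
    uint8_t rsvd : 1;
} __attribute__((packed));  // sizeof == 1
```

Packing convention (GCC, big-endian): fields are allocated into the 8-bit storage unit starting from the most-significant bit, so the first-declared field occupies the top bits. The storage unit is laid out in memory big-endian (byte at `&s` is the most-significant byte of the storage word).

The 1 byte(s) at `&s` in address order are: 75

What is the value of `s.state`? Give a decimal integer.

[0]=0x75 (big-endian) → word 0x75
state:3 @ bit 5 → (0x75>>5)&0x7 = 0x3  ←
lvl:1 @ bit 4 → (0x75>>4)&0x1 = 0x1
addr_hi:2 @ bit 2 → (0x75>>2)&0x3 = 0x1
tag:1 @ bit 1 → (0x75>>1)&0x1 = 0x0
rsvd:1 @ bit 0 → (0x75>>0)&0x1 = 0x1
state signed 3b, MSB=0: value = 3

3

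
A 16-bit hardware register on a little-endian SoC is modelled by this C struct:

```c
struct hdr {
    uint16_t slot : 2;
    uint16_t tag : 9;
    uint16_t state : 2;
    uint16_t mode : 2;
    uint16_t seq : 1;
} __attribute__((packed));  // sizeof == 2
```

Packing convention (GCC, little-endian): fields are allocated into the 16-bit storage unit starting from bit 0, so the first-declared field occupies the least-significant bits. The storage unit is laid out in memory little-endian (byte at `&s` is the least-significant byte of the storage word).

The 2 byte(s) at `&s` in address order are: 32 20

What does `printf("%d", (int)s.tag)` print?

[0]=0x32 [1]=0x20 (little-endian) → word 0x2032
slot:2 @ bit 0 → (0x2032>>0)&0x3 = 0x2
tag:9 @ bit 2 → (0x2032>>2)&0x1ff = 0xc  ←
state:2 @ bit 11 → (0x2032>>11)&0x3 = 0x0
mode:2 @ bit 13 → (0x2032>>13)&0x3 = 0x1
seq:1 @ bit 15 → (0x2032>>15)&0x1 = 0x0

12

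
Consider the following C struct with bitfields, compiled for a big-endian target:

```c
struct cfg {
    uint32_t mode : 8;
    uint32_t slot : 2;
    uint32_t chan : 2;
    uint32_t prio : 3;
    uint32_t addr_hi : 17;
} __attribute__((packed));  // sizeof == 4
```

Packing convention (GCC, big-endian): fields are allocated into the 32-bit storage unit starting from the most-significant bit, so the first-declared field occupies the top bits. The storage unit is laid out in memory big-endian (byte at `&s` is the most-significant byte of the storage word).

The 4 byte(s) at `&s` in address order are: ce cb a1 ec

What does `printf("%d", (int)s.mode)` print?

206

[0]=0xce [1]=0xcb [2]=0xa1 [3]=0xec (big-endian) → word 0xcecba1ec
mode [24+:8] = (word>>24) & 0xff = 206  ←
slot [22+:2] = (word>>22) & 0x3 = 3
chan [20+:2] = (word>>20) & 0x3 = 0
prio [17+:3] = (word>>17) & 0x7 = 5
addr_hi [0+:17] = (word>>0) & 0x1ffff = 106988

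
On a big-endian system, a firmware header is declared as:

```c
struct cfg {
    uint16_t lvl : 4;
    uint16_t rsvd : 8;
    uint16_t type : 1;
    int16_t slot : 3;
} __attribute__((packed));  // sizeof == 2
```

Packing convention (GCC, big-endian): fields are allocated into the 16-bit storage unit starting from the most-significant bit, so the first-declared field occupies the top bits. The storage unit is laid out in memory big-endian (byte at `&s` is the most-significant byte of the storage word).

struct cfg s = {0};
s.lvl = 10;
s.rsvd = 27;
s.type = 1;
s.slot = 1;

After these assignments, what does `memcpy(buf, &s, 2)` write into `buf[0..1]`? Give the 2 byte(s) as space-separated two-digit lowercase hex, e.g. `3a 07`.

a1 b9

lvl (4b) val=10 bits=0xa at bit 12: 0xa000
rsvd (8b) val=27 bits=0x1b at bit 4: 0xa1b0
type (1b) val=1 bits=0x1 at bit 3: 0xa1b8
slot (3b) val=1 bits=0x1 at bit 0: 0xa1b9
word = 0xa1b9 → big-endian bytes:
  [0]=0xa1  [1]=0xb9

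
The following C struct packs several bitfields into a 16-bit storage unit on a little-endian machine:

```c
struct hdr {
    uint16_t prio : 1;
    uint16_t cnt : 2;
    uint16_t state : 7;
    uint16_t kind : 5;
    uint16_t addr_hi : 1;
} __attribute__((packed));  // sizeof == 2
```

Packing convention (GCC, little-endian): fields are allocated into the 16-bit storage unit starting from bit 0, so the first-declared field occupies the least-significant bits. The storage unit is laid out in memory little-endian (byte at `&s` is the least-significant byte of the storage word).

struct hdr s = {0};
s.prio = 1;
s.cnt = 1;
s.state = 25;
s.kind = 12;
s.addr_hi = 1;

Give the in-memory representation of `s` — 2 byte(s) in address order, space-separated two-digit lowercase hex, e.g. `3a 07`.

cb b0

prio:1 = 1 → 0x1 << 0 → word 0x0001
cnt:2 = 1 → 0x1 << 1 → word 0x0003
state:7 = 25 → 0x19 << 3 → word 0x00cb
kind:5 = 12 → 0xc << 10 → word 0x30cb
addr_hi:1 = 1 → 0x1 << 15 → word 0xb0cb
word = 0xb0cb → little-endian bytes:
  [0]=0xcb  [1]=0xb0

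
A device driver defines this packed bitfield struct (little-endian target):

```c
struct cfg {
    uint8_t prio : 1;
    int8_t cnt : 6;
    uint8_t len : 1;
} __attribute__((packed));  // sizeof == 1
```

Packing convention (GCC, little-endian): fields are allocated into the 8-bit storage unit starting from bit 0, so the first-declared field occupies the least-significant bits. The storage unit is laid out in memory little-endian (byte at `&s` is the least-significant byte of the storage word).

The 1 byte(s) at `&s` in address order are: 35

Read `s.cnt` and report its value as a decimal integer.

[0]=0x35 (little-endian) → word 0x35
prio [0+:1] = (word>>0) & 0x1 = 1
cnt [1+:6] = (word>>1) & 0x3f = 26  ←
len [7+:1] = (word>>7) & 0x1 = 0
cnt signed 6b, MSB=0: value = 26

26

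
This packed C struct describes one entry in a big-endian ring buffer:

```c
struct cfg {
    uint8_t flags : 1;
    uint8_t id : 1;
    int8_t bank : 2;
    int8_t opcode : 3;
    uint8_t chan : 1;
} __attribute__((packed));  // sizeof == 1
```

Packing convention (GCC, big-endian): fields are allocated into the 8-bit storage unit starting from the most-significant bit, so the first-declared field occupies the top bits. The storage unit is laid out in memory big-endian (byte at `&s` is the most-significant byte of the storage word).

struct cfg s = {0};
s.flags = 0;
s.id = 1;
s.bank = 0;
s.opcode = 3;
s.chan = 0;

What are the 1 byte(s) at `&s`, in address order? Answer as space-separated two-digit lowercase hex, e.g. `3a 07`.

46

flags:1 = 0 → 0x0 << 7 → word 0x00
id:1 = 1 → 0x1 << 6 → word 0x40
bank:2 = 0 → 0x0 << 4 → word 0x40
opcode:3 = 3 → 0x3 << 1 → word 0x46
chan:1 = 0 → 0x0 << 0 → word 0x46
word = 0x46 → big-endian bytes:
  [0]=0x46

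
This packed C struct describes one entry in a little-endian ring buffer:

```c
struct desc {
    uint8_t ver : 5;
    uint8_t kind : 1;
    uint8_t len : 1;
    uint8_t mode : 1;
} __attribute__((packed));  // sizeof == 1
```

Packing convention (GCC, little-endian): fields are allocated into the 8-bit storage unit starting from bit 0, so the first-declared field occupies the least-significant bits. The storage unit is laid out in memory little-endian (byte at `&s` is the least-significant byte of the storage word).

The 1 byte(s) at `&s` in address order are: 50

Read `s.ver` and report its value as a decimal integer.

[0]=0x50 (little-endian) → word 0x50
ver:5 @ bit 0 → (0x50>>0)&0x1f = 0x10  ←
kind:1 @ bit 5 → (0x50>>5)&0x1 = 0x0
len:1 @ bit 6 → (0x50>>6)&0x1 = 0x1
mode:1 @ bit 7 → (0x50>>7)&0x1 = 0x0

16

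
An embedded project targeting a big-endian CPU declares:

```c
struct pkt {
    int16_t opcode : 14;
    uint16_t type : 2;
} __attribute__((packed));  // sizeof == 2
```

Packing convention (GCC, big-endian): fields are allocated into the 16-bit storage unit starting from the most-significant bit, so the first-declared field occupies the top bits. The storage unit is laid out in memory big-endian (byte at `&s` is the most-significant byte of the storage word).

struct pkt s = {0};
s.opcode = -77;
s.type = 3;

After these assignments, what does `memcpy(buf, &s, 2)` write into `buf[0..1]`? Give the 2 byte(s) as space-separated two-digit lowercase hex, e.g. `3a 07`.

fe cf

opcode:14 = -77 → 0x3fb3 << 2 → word 0xfecc
type:2 = 3 → 0x3 << 0 → word 0xfecf
word = 0xfecf → big-endian bytes:
  [0]=0xfe  [1]=0xcf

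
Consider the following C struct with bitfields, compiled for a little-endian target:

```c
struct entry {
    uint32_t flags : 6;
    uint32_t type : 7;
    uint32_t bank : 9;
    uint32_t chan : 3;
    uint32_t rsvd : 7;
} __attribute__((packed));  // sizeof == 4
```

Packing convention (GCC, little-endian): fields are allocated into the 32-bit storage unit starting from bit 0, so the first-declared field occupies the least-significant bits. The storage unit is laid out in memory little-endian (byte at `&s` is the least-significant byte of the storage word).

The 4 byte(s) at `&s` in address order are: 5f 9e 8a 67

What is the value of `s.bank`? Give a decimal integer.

[0]=0x5f [1]=0x9e [2]=0x8a [3]=0x67 (little-endian) → word 0x678a9e5f
flags [0+:6] = (word>>0) & 0x3f = 31
type [6+:7] = (word>>6) & 0x7f = 121
bank [13+:9] = (word>>13) & 0x1ff = 84  ←
chan [22+:3] = (word>>22) & 0x7 = 6
rsvd [25+:7] = (word>>25) & 0x7f = 51

84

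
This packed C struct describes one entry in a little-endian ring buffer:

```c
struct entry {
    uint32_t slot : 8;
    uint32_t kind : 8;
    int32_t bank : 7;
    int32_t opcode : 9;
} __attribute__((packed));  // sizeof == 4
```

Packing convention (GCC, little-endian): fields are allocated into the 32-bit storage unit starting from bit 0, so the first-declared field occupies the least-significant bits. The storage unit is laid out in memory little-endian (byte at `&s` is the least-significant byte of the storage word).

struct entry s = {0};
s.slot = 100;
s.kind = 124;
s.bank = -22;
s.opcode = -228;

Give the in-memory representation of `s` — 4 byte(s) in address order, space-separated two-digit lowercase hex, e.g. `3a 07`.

[0+:8] slot=100 & 0xff = 0x64; word=0x00000064
[8+:8] kind=124 & 0xff = 0x7c; word=0x00007c64
[16+:7] bank=-22 & 0x7f = 0x6a; word=0x006a7c64
[23+:9] opcode=-228 & 0x1ff = 0x11c; word=0x8e6a7c64
word = 0x8e6a7c64 → little-endian bytes:
  [0]=0x64  [1]=0x7c  [2]=0x6a  [3]=0x8e

64 7c 6a 8e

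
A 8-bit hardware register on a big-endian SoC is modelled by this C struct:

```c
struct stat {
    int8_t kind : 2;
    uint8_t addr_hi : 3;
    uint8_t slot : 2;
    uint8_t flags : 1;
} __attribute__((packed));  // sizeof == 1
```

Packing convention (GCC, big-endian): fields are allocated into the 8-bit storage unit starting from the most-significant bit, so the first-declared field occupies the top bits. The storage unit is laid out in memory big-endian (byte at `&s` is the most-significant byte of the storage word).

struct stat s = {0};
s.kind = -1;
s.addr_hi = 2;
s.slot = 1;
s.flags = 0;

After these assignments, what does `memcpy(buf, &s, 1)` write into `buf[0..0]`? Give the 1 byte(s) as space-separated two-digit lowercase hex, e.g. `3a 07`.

kind (2b) val=-1 bits=0x3 at bit 6: 0xc0
addr_hi (3b) val=2 bits=0x2 at bit 3: 0xd0
slot (2b) val=1 bits=0x1 at bit 1: 0xd2
flags (1b) val=0 bits=0x0 at bit 0: 0xd2
word = 0xd2 → big-endian bytes:
  [0]=0xd2

d2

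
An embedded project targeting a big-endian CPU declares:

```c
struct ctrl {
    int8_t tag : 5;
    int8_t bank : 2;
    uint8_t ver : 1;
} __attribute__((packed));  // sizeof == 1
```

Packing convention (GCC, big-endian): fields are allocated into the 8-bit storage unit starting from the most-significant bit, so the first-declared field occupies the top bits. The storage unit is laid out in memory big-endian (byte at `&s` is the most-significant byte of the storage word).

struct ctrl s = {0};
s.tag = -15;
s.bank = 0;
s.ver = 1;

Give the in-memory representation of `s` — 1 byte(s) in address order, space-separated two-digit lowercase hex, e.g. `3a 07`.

89

tag (5b) val=-15 bits=0x11 at bit 3: 0x88
bank (2b) val=0 bits=0x0 at bit 1: 0x88
ver (1b) val=1 bits=0x1 at bit 0: 0x89
word = 0x89 → big-endian bytes:
  [0]=0x89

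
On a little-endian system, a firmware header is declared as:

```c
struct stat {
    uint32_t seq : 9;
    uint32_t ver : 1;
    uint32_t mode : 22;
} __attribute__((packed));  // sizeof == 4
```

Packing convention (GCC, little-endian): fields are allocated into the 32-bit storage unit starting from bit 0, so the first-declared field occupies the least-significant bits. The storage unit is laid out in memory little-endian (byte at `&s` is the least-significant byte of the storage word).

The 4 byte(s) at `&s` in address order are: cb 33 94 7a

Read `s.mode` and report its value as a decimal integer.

2008332

[0]=0xcb [1]=0x33 [2]=0x94 [3]=0x7a (little-endian) → word 0x7a9433cb
seq:9 @ bit 0 → (0x7a9433cb>>0)&0x1ff = 0x1cb
ver:1 @ bit 9 → (0x7a9433cb>>9)&0x1 = 0x1
mode:22 @ bit 10 → (0x7a9433cb>>10)&0x3fffff = 0x1ea50c  ←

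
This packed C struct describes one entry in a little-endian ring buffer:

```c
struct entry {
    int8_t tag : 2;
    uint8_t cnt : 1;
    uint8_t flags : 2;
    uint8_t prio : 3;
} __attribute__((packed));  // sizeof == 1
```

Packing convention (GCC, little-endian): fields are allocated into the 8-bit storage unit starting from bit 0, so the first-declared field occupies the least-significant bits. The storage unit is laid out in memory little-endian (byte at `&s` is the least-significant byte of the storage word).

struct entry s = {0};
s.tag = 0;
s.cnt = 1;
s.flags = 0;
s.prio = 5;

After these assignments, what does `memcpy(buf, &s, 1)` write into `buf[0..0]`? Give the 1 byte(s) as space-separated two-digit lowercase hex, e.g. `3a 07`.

a4

tag:2 = 0 → 0x0 << 0 → word 0x00
cnt:1 = 1 → 0x1 << 2 → word 0x04
flags:2 = 0 → 0x0 << 3 → word 0x04
prio:3 = 5 → 0x5 << 5 → word 0xa4
word = 0xa4 → little-endian bytes:
  [0]=0xa4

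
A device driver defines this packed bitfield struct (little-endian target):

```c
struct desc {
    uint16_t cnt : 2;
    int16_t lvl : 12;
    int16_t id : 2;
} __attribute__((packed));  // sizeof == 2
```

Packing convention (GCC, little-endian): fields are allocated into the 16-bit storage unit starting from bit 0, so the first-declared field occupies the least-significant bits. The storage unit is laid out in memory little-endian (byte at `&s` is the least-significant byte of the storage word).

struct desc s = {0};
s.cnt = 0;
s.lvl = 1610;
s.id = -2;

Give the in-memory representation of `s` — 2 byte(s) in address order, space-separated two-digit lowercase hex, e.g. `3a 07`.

[0+:2] cnt=0 & 0x3 = 0x0; word=0x0000
[2+:12] lvl=1610 & 0xfff = 0x64a; word=0x1928
[14+:2] id=-2 & 0x3 = 0x2; word=0x9928
word = 0x9928 → little-endian bytes:
  [0]=0x28  [1]=0x99

28 99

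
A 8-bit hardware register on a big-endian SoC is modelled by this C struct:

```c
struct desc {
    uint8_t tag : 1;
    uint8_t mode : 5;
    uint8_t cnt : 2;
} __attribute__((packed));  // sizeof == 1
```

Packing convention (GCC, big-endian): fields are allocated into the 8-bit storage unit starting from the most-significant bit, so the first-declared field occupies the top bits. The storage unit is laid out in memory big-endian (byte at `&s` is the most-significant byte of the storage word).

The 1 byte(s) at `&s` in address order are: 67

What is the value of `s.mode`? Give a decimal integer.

[0]=0x67 (big-endian) → word 0x67
tag [7+:1] = (word>>7) & 0x1 = 0
mode [2+:5] = (word>>2) & 0x1f = 25  ←
cnt [0+:2] = (word>>0) & 0x3 = 3

25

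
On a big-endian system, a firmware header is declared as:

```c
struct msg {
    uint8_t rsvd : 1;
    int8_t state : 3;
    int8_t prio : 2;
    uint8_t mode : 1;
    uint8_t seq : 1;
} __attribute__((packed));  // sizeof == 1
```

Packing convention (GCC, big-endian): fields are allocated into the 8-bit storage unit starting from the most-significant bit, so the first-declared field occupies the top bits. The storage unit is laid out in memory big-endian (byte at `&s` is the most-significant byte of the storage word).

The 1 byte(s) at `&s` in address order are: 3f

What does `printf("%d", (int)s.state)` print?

[0]=0x3f (big-endian) → word 0x3f
rsvd:1 @ bit 7 → (0x3f>>7)&0x1 = 0x0
state:3 @ bit 4 → (0x3f>>4)&0x7 = 0x3  ←
prio:2 @ bit 2 → (0x3f>>2)&0x3 = 0x3
mode:1 @ bit 1 → (0x3f>>1)&0x1 = 0x1
seq:1 @ bit 0 → (0x3f>>0)&0x1 = 0x1
state signed 3b, MSB=0: value = 3

3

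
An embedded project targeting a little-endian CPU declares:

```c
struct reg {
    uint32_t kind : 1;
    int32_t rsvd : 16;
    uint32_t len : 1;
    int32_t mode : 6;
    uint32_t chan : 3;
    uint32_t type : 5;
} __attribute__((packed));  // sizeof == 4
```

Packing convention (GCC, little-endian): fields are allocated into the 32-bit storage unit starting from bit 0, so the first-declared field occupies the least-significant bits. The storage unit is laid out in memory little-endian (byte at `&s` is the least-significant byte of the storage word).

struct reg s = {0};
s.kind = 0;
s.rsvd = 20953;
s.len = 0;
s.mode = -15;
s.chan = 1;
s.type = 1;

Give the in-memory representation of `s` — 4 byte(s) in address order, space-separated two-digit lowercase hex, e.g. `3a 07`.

kind (1b) val=0 bits=0x0 at bit 0: 0x00000000
rsvd (16b) val=20953 bits=0x51d9 at bit 1: 0x0000a3b2
len (1b) val=0 bits=0x0 at bit 17: 0x0000a3b2
mode (6b) val=-15 bits=0x31 at bit 18: 0x00c4a3b2
chan (3b) val=1 bits=0x1 at bit 24: 0x01c4a3b2
type (5b) val=1 bits=0x1 at bit 27: 0x09c4a3b2
word = 0x09c4a3b2 → little-endian bytes:
  [0]=0xb2  [1]=0xa3  [2]=0xc4  [3]=0x09

b2 a3 c4 09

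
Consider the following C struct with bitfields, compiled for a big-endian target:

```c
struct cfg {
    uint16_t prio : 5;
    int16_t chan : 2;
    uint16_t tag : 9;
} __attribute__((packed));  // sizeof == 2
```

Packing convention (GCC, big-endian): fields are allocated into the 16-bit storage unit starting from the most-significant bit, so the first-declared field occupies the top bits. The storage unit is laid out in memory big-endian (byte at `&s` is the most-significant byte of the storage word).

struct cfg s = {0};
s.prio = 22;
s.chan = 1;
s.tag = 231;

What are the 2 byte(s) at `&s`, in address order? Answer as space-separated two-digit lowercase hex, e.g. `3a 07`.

b2 e7

prio:5 = 22 → 0x16 << 11 → word 0xb000
chan:2 = 1 → 0x1 << 9 → word 0xb200
tag:9 = 231 → 0xe7 << 0 → word 0xb2e7
word = 0xb2e7 → big-endian bytes:
  [0]=0xb2  [1]=0xe7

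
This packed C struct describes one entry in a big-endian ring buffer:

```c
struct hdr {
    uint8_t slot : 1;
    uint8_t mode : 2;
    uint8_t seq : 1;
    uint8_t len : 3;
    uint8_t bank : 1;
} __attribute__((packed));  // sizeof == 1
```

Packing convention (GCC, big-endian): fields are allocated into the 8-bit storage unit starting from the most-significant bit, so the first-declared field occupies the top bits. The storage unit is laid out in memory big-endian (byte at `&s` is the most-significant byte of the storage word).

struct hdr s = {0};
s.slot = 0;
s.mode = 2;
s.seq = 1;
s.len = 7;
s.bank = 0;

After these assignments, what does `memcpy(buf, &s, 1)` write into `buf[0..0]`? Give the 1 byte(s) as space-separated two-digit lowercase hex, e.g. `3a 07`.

slot:1 = 0 → 0x0 << 7 → word 0x00
mode:2 = 2 → 0x2 << 5 → word 0x40
seq:1 = 1 → 0x1 << 4 → word 0x50
len:3 = 7 → 0x7 << 1 → word 0x5e
bank:1 = 0 → 0x0 << 0 → word 0x5e
word = 0x5e → big-endian bytes:
  [0]=0x5e

5e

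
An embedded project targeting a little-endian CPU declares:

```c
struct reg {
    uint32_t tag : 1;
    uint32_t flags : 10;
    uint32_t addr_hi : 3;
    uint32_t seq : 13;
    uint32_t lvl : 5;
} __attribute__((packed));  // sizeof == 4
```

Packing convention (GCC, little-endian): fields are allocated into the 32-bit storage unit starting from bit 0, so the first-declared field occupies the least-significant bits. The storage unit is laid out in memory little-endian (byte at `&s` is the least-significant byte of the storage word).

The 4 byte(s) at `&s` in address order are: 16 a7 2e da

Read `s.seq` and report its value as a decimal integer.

[0]=0x16 [1]=0xa7 [2]=0x2e [3]=0xda (little-endian) → word 0xda2ea716
tag:1 @ bit 0 → (0xda2ea716>>0)&0x1 = 0x0
flags:10 @ bit 1 → (0xda2ea716>>1)&0x3ff = 0x38b
addr_hi:3 @ bit 11 → (0xda2ea716>>11)&0x7 = 0x4
seq:13 @ bit 14 → (0xda2ea716>>14)&0x1fff = 0x8ba  ←
lvl:5 @ bit 27 → (0xda2ea716>>27)&0x1f = 0x1b

2234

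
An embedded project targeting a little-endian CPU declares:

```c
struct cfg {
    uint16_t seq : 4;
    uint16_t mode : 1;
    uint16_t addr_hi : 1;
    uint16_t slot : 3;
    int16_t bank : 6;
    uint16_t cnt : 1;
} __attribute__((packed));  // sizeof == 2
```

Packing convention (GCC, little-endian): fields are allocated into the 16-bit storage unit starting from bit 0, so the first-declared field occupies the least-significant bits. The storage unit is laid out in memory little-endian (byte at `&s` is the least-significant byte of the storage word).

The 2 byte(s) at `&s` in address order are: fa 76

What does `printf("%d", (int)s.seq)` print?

[0]=0xfa [1]=0x76 (little-endian) → word 0x76fa
seq [0+:4] = (word>>0) & 0xf = 10  ←
mode [4+:1] = (word>>4) & 0x1 = 1
addr_hi [5+:1] = (word>>5) & 0x1 = 1
slot [6+:3] = (word>>6) & 0x7 = 3
bank [9+:6] = (word>>9) & 0x3f = 59
cnt [15+:1] = (word>>15) & 0x1 = 0

10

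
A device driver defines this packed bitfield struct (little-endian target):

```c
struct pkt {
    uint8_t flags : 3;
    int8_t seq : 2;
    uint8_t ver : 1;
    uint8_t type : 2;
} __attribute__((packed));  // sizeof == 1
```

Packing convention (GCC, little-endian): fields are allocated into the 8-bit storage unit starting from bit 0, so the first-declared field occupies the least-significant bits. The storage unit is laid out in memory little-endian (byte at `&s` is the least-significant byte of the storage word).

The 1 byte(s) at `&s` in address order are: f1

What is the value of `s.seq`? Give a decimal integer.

[0]=0xf1 (little-endian) → word 0xf1
flags [0+:3] = (word>>0) & 0x7 = 1
seq [3+:2] = (word>>3) & 0x3 = 2  ←
ver [5+:1] = (word>>5) & 0x1 = 1
type [6+:2] = (word>>6) & 0x3 = 3
seq signed 2b, MSB=1: 2 - 4 = -2

-2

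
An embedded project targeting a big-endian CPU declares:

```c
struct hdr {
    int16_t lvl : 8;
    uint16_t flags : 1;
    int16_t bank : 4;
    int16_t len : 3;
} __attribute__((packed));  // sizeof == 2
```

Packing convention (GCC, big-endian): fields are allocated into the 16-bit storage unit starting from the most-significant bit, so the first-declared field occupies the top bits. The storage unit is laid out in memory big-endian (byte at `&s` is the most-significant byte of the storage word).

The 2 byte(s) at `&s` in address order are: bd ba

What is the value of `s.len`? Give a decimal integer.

2

[0]=0xbd [1]=0xba (big-endian) → word 0xbdba
lvl [8+:8] = (word>>8) & 0xff = 189
flags [7+:1] = (word>>7) & 0x1 = 1
bank [3+:4] = (word>>3) & 0xf = 7
len [0+:3] = (word>>0) & 0x7 = 2  ←
len signed 3b, MSB=0: value = 2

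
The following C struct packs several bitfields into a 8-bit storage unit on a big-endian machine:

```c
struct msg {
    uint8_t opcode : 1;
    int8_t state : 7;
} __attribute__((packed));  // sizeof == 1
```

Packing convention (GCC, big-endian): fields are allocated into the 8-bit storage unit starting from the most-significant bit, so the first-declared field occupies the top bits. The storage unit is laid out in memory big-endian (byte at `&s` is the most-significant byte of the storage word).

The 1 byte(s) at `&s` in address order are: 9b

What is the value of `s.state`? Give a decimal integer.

[0]=0x9b (big-endian) → word 0x9b
opcode:1 @ bit 7 → (0x9b>>7)&0x1 = 0x1
state:7 @ bit 0 → (0x9b>>0)&0x7f = 0x1b  ←
state signed 7b, MSB=0: value = 27

27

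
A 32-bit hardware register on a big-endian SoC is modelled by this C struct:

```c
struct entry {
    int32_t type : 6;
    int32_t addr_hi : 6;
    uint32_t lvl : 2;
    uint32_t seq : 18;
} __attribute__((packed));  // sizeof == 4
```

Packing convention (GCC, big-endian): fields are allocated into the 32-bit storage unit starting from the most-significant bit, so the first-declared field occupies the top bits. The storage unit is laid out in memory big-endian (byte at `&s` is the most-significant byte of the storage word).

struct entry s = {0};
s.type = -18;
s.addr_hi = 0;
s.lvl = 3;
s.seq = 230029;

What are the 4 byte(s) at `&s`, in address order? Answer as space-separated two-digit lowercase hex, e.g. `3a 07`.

type (6b) val=-18 bits=0x2e at bit 26: 0xb8000000
addr_hi (6b) val=0 bits=0x0 at bit 20: 0xb8000000
lvl (2b) val=3 bits=0x3 at bit 18: 0xb80c0000
seq (18b) val=230029 bits=0x3828d at bit 0: 0xb80f828d
word = 0xb80f828d → big-endian bytes:
  [0]=0xb8  [1]=0x0f  [2]=0x82  [3]=0x8d

b8 0f 82 8d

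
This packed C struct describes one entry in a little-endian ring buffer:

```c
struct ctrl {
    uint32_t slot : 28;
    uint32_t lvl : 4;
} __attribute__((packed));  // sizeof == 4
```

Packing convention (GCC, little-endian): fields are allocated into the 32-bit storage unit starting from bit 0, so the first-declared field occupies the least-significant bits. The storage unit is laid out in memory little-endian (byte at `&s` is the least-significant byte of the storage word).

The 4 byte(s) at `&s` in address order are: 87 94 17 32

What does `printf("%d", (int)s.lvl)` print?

3

[0]=0x87 [1]=0x94 [2]=0x17 [3]=0x32 (little-endian) → word 0x32179487
slot [0+:28] = (word>>0) & 0xfffffff = 35099783
lvl [28+:4] = (word>>28) & 0xf = 3  ←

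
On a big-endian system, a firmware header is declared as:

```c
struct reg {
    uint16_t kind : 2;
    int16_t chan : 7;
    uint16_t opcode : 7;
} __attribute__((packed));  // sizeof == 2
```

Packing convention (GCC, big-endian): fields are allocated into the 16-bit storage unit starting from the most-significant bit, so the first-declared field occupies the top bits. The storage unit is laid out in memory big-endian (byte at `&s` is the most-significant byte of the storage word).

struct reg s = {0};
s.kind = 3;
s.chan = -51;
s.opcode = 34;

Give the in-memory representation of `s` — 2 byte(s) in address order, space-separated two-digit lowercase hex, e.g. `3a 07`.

kind (2b) val=3 bits=0x3 at bit 14: 0xc000
chan (7b) val=-51 bits=0x4d at bit 7: 0xe680
opcode (7b) val=34 bits=0x22 at bit 0: 0xe6a2
word = 0xe6a2 → big-endian bytes:
  [0]=0xe6  [1]=0xa2

e6 a2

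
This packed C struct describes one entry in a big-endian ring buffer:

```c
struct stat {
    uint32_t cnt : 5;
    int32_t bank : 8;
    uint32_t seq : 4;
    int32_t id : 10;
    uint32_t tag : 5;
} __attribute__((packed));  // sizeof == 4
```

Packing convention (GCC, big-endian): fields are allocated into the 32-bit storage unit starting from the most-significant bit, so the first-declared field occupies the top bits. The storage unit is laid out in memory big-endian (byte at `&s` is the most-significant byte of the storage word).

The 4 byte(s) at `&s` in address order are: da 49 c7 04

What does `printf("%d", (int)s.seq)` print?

[0]=0xda [1]=0x49 [2]=0xc7 [3]=0x04 (big-endian) → word 0xda49c704
cnt:5 @ bit 27 → (0xda49c704>>27)&0x1f = 0x1b
bank:8 @ bit 19 → (0xda49c704>>19)&0xff = 0x49
seq:4 @ bit 15 → (0xda49c704>>15)&0xf = 0x3  ←
id:10 @ bit 5 → (0xda49c704>>5)&0x3ff = 0x238
tag:5 @ bit 0 → (0xda49c704>>0)&0x1f = 0x4

3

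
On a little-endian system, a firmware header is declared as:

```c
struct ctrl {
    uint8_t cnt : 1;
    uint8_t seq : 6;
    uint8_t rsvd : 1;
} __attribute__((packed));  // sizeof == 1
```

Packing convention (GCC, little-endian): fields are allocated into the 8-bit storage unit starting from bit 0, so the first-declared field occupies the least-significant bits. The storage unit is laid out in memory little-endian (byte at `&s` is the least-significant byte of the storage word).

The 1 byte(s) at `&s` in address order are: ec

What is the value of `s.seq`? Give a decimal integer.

[0]=0xec (little-endian) → word 0xec
cnt:1 @ bit 0 → (0xec>>0)&0x1 = 0x0
seq:6 @ bit 1 → (0xec>>1)&0x3f = 0x36  ←
rsvd:1 @ bit 7 → (0xec>>7)&0x1 = 0x1

54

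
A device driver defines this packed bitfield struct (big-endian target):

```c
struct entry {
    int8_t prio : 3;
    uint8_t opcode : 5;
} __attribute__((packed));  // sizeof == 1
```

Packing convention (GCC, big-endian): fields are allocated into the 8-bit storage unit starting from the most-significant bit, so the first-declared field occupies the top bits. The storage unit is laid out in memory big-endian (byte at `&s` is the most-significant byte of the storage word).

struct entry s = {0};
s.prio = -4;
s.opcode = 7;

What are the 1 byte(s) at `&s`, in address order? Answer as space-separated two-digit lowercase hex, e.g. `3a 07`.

prio:3 = -4 → 0x4 << 5 → word 0x80
opcode:5 = 7 → 0x7 << 0 → word 0x87
word = 0x87 → big-endian bytes:
  [0]=0x87

87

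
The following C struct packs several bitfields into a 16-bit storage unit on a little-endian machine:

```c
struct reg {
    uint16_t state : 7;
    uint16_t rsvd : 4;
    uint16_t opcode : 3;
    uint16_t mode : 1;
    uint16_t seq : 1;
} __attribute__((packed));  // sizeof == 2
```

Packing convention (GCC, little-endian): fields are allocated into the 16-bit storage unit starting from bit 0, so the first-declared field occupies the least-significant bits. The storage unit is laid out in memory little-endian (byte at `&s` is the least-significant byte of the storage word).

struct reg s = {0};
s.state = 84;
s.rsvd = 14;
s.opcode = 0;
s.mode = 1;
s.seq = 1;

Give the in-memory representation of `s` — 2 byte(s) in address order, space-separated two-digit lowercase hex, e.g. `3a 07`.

54 c7

state (7b) val=84 bits=0x54 at bit 0: 0x0054
rsvd (4b) val=14 bits=0xe at bit 7: 0x0754
opcode (3b) val=0 bits=0x0 at bit 11: 0x0754
mode (1b) val=1 bits=0x1 at bit 14: 0x4754
seq (1b) val=1 bits=0x1 at bit 15: 0xc754
word = 0xc754 → little-endian bytes:
  [0]=0x54  [1]=0xc7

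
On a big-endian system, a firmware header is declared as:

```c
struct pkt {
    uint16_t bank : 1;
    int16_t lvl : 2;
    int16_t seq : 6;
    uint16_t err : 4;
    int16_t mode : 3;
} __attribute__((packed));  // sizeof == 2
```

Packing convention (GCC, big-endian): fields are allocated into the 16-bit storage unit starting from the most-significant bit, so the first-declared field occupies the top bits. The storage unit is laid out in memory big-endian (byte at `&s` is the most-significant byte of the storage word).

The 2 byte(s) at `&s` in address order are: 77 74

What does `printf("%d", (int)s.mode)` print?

-4

[0]=0x77 [1]=0x74 (big-endian) → word 0x7774
bank [15+:1] = (word>>15) & 0x1 = 0
lvl [13+:2] = (word>>13) & 0x3 = 3
seq [7+:6] = (word>>7) & 0x3f = 46
err [3+:4] = (word>>3) & 0xf = 14
mode [0+:3] = (word>>0) & 0x7 = 4  ←
mode signed 3b, MSB=1: 4 - 8 = -4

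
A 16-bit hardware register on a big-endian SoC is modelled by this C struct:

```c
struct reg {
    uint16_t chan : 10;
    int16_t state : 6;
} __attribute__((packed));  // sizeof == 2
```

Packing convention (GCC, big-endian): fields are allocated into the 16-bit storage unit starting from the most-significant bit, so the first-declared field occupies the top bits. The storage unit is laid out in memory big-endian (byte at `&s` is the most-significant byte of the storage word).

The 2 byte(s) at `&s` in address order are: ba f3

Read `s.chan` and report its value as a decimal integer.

[0]=0xba [1]=0xf3 (big-endian) → word 0xbaf3
chan:10 @ bit 6 → (0xbaf3>>6)&0x3ff = 0x2eb  ←
state:6 @ bit 0 → (0xbaf3>>0)&0x3f = 0x33

747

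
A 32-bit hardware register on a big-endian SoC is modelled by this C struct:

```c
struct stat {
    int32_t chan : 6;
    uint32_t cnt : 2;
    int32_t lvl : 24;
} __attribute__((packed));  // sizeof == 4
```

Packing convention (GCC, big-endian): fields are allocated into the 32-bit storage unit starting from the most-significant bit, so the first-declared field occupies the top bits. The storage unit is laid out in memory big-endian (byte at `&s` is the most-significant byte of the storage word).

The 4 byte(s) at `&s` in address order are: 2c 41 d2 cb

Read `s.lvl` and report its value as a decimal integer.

[0]=0x2c [1]=0x41 [2]=0xd2 [3]=0xcb (big-endian) → word 0x2c41d2cb
chan [26+:6] = (word>>26) & 0x3f = 11
cnt [24+:2] = (word>>24) & 0x3 = 0
lvl [0+:24] = (word>>0) & 0xffffff = 4313803  ←
lvl signed 24b, MSB=0: value = 4313803

4313803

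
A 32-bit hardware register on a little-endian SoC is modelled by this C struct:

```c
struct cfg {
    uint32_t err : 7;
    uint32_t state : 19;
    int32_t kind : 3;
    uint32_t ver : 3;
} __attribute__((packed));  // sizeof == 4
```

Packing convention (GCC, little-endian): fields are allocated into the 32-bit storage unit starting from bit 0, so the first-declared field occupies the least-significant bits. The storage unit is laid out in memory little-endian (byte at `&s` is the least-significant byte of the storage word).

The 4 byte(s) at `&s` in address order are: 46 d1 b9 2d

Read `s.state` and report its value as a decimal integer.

226210

[0]=0x46 [1]=0xd1 [2]=0xb9 [3]=0x2d (little-endian) → word 0x2db9d146
err [0+:7] = (word>>0) & 0x7f = 70
state [7+:19] = (word>>7) & 0x7ffff = 226210  ←
kind [26+:3] = (word>>26) & 0x7 = 3
ver [29+:3] = (word>>29) & 0x7 = 1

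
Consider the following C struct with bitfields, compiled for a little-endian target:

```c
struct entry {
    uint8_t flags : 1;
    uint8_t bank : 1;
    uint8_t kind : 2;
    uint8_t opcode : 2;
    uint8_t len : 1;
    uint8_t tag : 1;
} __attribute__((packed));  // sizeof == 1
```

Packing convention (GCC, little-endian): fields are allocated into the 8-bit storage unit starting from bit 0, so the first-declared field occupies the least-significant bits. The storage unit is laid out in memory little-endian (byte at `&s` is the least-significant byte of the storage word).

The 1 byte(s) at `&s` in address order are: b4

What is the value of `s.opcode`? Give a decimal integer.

3

[0]=0xb4 (little-endian) → word 0xb4
flags:1 @ bit 0 → (0xb4>>0)&0x1 = 0x0
bank:1 @ bit 1 → (0xb4>>1)&0x1 = 0x0
kind:2 @ bit 2 → (0xb4>>2)&0x3 = 0x1
opcode:2 @ bit 4 → (0xb4>>4)&0x3 = 0x3  ←
len:1 @ bit 6 → (0xb4>>6)&0x1 = 0x0
tag:1 @ bit 7 → (0xb4>>7)&0x1 = 0x1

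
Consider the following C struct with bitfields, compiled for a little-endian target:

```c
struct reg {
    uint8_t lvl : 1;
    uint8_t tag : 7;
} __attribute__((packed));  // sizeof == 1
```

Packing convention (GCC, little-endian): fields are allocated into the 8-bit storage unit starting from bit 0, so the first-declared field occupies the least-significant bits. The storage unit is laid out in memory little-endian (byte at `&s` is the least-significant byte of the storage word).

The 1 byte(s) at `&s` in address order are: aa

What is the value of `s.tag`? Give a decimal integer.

85

[0]=0xaa (little-endian) → word 0xaa
lvl [0+:1] = (word>>0) & 0x1 = 0
tag [1+:7] = (word>>1) & 0x7f = 85  ←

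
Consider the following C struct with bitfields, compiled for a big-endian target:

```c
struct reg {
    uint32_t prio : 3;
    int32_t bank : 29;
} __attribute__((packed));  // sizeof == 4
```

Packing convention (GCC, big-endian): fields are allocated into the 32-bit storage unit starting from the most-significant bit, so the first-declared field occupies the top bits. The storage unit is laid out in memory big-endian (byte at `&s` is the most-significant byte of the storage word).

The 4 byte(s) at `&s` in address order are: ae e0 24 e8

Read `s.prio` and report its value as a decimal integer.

[0]=0xae [1]=0xe0 [2]=0x24 [3]=0xe8 (big-endian) → word 0xaee024e8
prio:3 @ bit 29 → (0xaee024e8>>29)&0x7 = 0x5  ←
bank:29 @ bit 0 → (0xaee024e8>>0)&0x1fffffff = 0xee024e8

5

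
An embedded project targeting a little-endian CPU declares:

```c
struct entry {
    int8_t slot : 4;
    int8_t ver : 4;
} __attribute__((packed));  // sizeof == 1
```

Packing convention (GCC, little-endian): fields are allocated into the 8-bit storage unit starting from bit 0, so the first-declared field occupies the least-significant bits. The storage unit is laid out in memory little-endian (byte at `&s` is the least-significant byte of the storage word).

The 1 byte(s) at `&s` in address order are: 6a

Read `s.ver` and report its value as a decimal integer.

[0]=0x6a (little-endian) → word 0x6a
slot [0+:4] = (word>>0) & 0xf = 10
ver [4+:4] = (word>>4) & 0xf = 6  ←
ver signed 4b, MSB=0: value = 6

6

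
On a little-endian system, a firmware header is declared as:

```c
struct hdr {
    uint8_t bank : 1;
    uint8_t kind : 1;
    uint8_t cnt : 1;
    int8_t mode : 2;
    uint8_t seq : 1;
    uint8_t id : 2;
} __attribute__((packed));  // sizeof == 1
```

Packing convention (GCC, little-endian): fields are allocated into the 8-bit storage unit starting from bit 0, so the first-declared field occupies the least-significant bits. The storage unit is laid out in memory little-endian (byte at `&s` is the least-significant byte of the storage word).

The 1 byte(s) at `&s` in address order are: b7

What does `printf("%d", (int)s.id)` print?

2

[0]=0xb7 (little-endian) → word 0xb7
bank [0+:1] = (word>>0) & 0x1 = 1
kind [1+:1] = (word>>1) & 0x1 = 1
cnt [2+:1] = (word>>2) & 0x1 = 1
mode [3+:2] = (word>>3) & 0x3 = 2
seq [5+:1] = (word>>5) & 0x1 = 1
id [6+:2] = (word>>6) & 0x3 = 2  ←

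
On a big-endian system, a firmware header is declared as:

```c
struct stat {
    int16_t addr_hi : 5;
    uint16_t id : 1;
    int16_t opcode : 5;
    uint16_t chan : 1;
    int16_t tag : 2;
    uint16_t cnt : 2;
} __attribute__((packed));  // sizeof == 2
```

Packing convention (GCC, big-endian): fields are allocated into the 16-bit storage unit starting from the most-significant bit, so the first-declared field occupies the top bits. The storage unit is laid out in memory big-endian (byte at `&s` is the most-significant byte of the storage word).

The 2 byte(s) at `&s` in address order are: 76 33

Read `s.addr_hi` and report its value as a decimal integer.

[0]=0x76 [1]=0x33 (big-endian) → word 0x7633
addr_hi [11+:5] = (word>>11) & 0x1f = 14  ←
id [10+:1] = (word>>10) & 0x1 = 1
opcode [5+:5] = (word>>5) & 0x1f = 17
chan [4+:1] = (word>>4) & 0x1 = 1
tag [2+:2] = (word>>2) & 0x3 = 0
cnt [0+:2] = (word>>0) & 0x3 = 3
addr_hi signed 5b, MSB=0: value = 14

14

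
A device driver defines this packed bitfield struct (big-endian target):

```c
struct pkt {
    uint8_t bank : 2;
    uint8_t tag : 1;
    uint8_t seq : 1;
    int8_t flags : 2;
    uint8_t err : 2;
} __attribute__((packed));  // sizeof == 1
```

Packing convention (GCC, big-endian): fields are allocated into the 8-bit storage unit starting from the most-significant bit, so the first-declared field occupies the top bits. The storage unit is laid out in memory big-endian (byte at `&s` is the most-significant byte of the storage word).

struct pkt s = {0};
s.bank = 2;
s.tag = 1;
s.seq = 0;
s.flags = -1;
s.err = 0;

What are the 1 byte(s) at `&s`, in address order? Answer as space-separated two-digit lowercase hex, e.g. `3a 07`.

ac

bank:2 = 2 → 0x2 << 6 → word 0x80
tag:1 = 1 → 0x1 << 5 → word 0xa0
seq:1 = 0 → 0x0 << 4 → word 0xa0
flags:2 = -1 → 0x3 << 2 → word 0xac
err:2 = 0 → 0x0 << 0 → word 0xac
word = 0xac → big-endian bytes:
  [0]=0xac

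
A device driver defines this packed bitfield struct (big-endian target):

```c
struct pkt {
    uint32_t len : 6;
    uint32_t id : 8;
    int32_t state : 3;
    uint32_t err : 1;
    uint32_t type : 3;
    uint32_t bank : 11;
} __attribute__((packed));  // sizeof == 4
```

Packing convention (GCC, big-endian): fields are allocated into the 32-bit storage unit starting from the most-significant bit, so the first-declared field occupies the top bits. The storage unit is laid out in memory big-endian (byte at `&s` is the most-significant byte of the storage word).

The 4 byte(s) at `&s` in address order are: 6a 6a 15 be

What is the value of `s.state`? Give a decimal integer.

-4

[0]=0x6a [1]=0x6a [2]=0x15 [3]=0xbe (big-endian) → word 0x6a6a15be
len:6 @ bit 26 → (0x6a6a15be>>26)&0x3f = 0x1a
id:8 @ bit 18 → (0x6a6a15be>>18)&0xff = 0x9a
state:3 @ bit 15 → (0x6a6a15be>>15)&0x7 = 0x4  ←
err:1 @ bit 14 → (0x6a6a15be>>14)&0x1 = 0x0
type:3 @ bit 11 → (0x6a6a15be>>11)&0x7 = 0x2
bank:11 @ bit 0 → (0x6a6a15be>>0)&0x7ff = 0x5be
state signed 3b, MSB=1: 4 - 8 = -4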